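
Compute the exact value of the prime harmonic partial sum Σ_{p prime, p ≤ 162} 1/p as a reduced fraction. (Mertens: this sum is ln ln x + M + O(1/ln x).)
Σ 1/p = 67195167335560670940823020383181530154843058347995389615845419/35375166993717494840635767087951744212057570647889977422429870

π(162) = 37, so the primes ≤ 162 are [2, 3, 5, 7, 11, 13, 17, 19, 23, 29, 31, 37, 41, 43, 47, 53, 59, 61, 67, 71, 73, 79, 83, 89, 97, 101, 103, 107, 109, 113, 127, 131, 137, 139, 149, 151, 157]. Summing 1/p over these primes: 67195167335560670940823020383181530154843058347995389615845419/35375166993717494840635767087951744212057570647889977422429870 ≈ 1.8995. Mertens estimate ln ln(162) + 0.2615 ≈ 1.8883.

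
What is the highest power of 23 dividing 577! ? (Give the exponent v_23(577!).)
v_23(577!) = 26

Legendre's formula: v_p(n!) = Σ_{k ≥ 1} ⌊n / p^k⌋. For p = 23, n = 577, the terms are:
  ⌊577/23^1⌋ = ⌊577/23⌋ = 25
  ⌊577/23^2⌋ = ⌊577/529⌋ = 1
(the next term ⌊577/23^3⌋ = 0, terminating the sum). Summing: v_23(577!) = 25 + 1 = 26.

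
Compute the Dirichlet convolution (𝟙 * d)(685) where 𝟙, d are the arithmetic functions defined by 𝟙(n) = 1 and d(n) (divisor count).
(𝟙 * d)(685) = 9

Divisors of 685: [1, 5, 137, 685]. For each d | 685:
  d = 1: 𝟙(1) · d(685/1) = 1 · 4 = 4
  d = 5: 𝟙(5) · d(685/5) = 1 · 2 = 2
  d = 137: 𝟙(137) · d(685/137) = 1 · 2 = 2
  d = 685: 𝟙(685) · d(685/685) = 1 · 1 = 1
Summing: (𝟙 * d)(685) = 4 + 2 + 2 + 1 = 9.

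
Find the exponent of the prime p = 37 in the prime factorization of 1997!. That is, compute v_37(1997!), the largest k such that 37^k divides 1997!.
v_37(1997!) = 54

Legendre's formula: v_p(n!) = Σ_{k ≥ 1} ⌊n / p^k⌋. For p = 37, n = 1997, the terms are:
  ⌊1997/37^1⌋ = ⌊1997/37⌋ = 53
  ⌊1997/37^2⌋ = ⌊1997/1369⌋ = 1
(the next term ⌊1997/37^3⌋ = 0, terminating the sum). Summing: v_37(1997!) = 53 + 1 = 54.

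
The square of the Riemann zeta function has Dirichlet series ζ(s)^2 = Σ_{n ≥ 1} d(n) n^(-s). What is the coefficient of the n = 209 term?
d(209) = 4

ζ(s)^2 = (Σ 1/m^s)(Σ 1/k^s). The coefficient of 1/n^s in the product is the number of ordered pairs (m, k) with mk = n, which equals d(n). For n = 209, divisors are [1, 11, 19, 209], so d(209) = 4.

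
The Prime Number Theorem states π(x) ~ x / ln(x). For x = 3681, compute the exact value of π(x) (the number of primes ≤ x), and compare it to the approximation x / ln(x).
π(3681) = 514;  x/ln(x) ≈ 448.30;  relative error ≈ 12.78%.

Directly count primes up to 3681: π(3681) = 514. The PNT approximation gives 3681/ln(3681) ≈ 3681/8.21094 ≈ 448.30. Relative error (π(x) − x/ln(x)) / π(x) ≈ 12.78%; the approximation is known to undercount slightly (Li(x) is a better estimate).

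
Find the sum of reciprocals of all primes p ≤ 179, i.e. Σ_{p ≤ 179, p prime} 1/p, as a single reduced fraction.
Σ 1/p = 57342808417705079663327936281722405984299104369358607649920332497341973/29819592777931214269172453467810429868925511217482600306406141434158090

π(179) = 41, so the primes ≤ 179 are [2, 3, 5, 7, 11, 13, 17, 19, 23, 29, 31, 37, 41, 43, 47, 53, 59, 61, 67, 71, 73, 79, 83, 89, 97, 101, 103, 107, 109, 113, 127, 131, 137, 139, 149, 151, 157, 163, 167, 173, 179]. Summing 1/p over these primes: 57342808417705079663327936281722405984299104369358607649920332497341973/29819592777931214269172453467810429868925511217482600306406141434158090 ≈ 1.9230. Mertens estimate ln ln(179) + 0.2615 ≈ 1.9077.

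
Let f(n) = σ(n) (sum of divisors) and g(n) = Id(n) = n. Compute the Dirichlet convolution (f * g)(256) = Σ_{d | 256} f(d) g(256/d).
(σ * Id)(256) = 4097

Divisors of 256: [1, 2, 4, 8, 16, 32, 64, 128, 256]. For each d | 256:
  d = 1: σ(1) · Id(256/1) = 1 · 256 = 256
  d = 2: σ(2) · Id(256/2) = 3 · 128 = 384
  d = 4: σ(4) · Id(256/4) = 7 · 64 = 448
  d = 8: σ(8) · Id(256/8) = 15 · 32 = 480
  d = 16: σ(16) · Id(256/16) = 31 · 16 = 496
  d = 32: σ(32) · Id(256/32) = 63 · 8 = 504
  d = 64: σ(64) · Id(256/64) = 127 · 4 = 508
  d = 128: σ(128) · Id(256/128) = 255 · 2 = 510
  d = 256: σ(256) · Id(256/256) = 511 · 1 = 511
Summing: (σ * Id)(256) = 256 + 384 + 448 + 480 + 496 + 504 + 508 + 510 + 511 = 4097.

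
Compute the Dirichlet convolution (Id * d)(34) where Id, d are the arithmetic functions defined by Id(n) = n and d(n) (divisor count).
(Id * d)(34) = 76

Divisors of 34: [1, 2, 17, 34]. For each d | 34:
  d = 1: Id(1) · d(34/1) = 1 · 4 = 4
  d = 2: Id(2) · d(34/2) = 2 · 2 = 4
  d = 17: Id(17) · d(34/17) = 17 · 2 = 34
  d = 34: Id(34) · d(34/34) = 34 · 1 = 34
Summing: (Id * d)(34) = 4 + 4 + 34 + 34 = 76.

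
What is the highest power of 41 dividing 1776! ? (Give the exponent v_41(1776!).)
v_41(1776!) = 44

Legendre's formula: v_p(n!) = Σ_{k ≥ 1} ⌊n / p^k⌋. For p = 41, n = 1776, the terms are:
  ⌊1776/41^1⌋ = ⌊1776/41⌋ = 43
  ⌊1776/41^2⌋ = ⌊1776/1681⌋ = 1
(the next term ⌊1776/41^3⌋ = 0, terminating the sum). Summing: v_41(1776!) = 43 + 1 = 44.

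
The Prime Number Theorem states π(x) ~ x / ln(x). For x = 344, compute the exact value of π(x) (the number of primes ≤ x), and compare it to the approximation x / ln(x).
π(344) = 68;  x/ln(x) ≈ 58.90;  relative error ≈ 13.39%.

Directly count primes up to 344: π(344) = 68. The PNT approximation gives 344/ln(344) ≈ 344/5.84064 ≈ 58.90. Relative error (π(x) − x/ln(x)) / π(x) ≈ 13.39%; the approximation is known to undercount slightly (Li(x) is a better estimate).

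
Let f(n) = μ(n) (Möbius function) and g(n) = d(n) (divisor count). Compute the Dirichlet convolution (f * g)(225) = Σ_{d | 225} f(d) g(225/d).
(μ * d)(225) = 1

Divisors of 225: [1, 3, 5, 9, 15, 25, 45, 75, 225]. For each d | 225:
  d = 1: μ(1) · d(225/1) = 1 · 9 = 9
  d = 3: μ(3) · d(225/3) = -1 · 6 = -6
  d = 5: μ(5) · d(225/5) = -1 · 6 = -6
  d = 9: μ(9) · d(225/9) = 0 · 3 = 0
  d = 15: μ(15) · d(225/15) = 1 · 4 = 4
  d = 25: μ(25) · d(225/25) = 0 · 3 = 0
  d = 45: μ(45) · d(225/45) = 0 · 2 = 0
  d = 75: μ(75) · d(225/75) = 0 · 2 = 0
  d = 225: μ(225) · d(225/225) = 0 · 1 = 0
Summing: (μ * d)(225) = 9 + -6 + -6 + 0 + 4 + 0 + 0 + 0 + 0 = 1.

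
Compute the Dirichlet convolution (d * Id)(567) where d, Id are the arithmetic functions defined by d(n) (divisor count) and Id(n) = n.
(d * Id)(567) = 1611

Divisors of 567: [1, 3, 7, 9, 21, 27, 63, 81, 189, 567]. For each d | 567:
  d = 1: d(1) · Id(567/1) = 1 · 567 = 567
  d = 3: d(3) · Id(567/3) = 2 · 189 = 378
  d = 7: d(7) · Id(567/7) = 2 · 81 = 162
  d = 9: d(9) · Id(567/9) = 3 · 63 = 189
  d = 21: d(21) · Id(567/21) = 4 · 27 = 108
  d = 27: d(27) · Id(567/27) = 4 · 21 = 84
  d = 63: d(63) · Id(567/63) = 6 · 9 = 54
  d = 81: d(81) · Id(567/81) = 5 · 7 = 35
  d = 189: d(189) · Id(567/189) = 8 · 3 = 24
  d = 567: d(567) · Id(567/567) = 10 · 1 = 10
Summing: (d * Id)(567) = 567 + 378 + 162 + 189 + 108 + 84 + 54 + 35 + 24 + 10 = 1611.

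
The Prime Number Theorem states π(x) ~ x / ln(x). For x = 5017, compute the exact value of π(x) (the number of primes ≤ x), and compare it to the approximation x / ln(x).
π(5017) = 672;  x/ln(x) ≈ 588.81;  relative error ≈ 12.38%.

Directly count primes up to 5017: π(5017) = 672. The PNT approximation gives 5017/ln(5017) ≈ 5017/8.52059 ≈ 588.81. Relative error (π(x) − x/ln(x)) / π(x) ≈ 12.38%; the approximation is known to undercount slightly (Li(x) is a better estimate).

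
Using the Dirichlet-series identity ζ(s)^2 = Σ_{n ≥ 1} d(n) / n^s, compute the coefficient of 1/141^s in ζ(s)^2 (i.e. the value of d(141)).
d(141) = 4

ζ(s)^2 = (Σ 1/m^s)(Σ 1/k^s). The coefficient of 1/n^s in the product is the number of ordered pairs (m, k) with mk = n, which equals d(n). For n = 141, divisors are [1, 3, 47, 141], so d(141) = 4.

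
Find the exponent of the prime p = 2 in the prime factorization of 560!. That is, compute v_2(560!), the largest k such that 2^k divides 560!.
v_2(560!) = 557

Legendre's formula: v_p(n!) = Σ_{k ≥ 1} ⌊n / p^k⌋. For p = 2, n = 560, the terms are:
  ⌊560/2^1⌋ = ⌊560/2⌋ = 280
  ⌊560/2^2⌋ = ⌊560/4⌋ = 140
  ⌊560/2^3⌋ = ⌊560/8⌋ = 70
  ⌊560/2^4⌋ = ⌊560/16⌋ = 35
  ⌊560/2^5⌋ = ⌊560/32⌋ = 17
  ⌊560/2^6⌋ = ⌊560/64⌋ = 8
  ⌊560/2^7⌋ = ⌊560/128⌋ = 4
  ⌊560/2^8⌋ = ⌊560/256⌋ = 2
  ⌊560/2^9⌋ = ⌊560/512⌋ = 1
(the next term ⌊560/2^10⌋ = 0, terminating the sum). Summing: v_2(560!) = 280 + 140 + 70 + 35 + 17 + 8 + 4 + 2 + 1 = 557.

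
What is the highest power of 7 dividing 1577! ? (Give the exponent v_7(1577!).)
v_7(1577!) = 261

Legendre's formula: v_p(n!) = Σ_{k ≥ 1} ⌊n / p^k⌋. For p = 7, n = 1577, the terms are:
  ⌊1577/7^1⌋ = ⌊1577/7⌋ = 225
  ⌊1577/7^2⌋ = ⌊1577/49⌋ = 32
  ⌊1577/7^3⌋ = ⌊1577/343⌋ = 4
(the next term ⌊1577/7^4⌋ = 0, terminating the sum). Summing: v_7(1577!) = 225 + 32 + 4 = 261.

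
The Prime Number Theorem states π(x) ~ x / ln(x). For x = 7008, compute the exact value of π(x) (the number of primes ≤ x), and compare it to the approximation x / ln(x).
π(7008) = 901;  x/ln(x) ≈ 791.43;  relative error ≈ 12.16%.

Directly count primes up to 7008: π(7008) = 901. The PNT approximation gives 7008/ln(7008) ≈ 7008/8.85481 ≈ 791.43. Relative error (π(x) − x/ln(x)) / π(x) ≈ 12.16%; the approximation is known to undercount slightly (Li(x) is a better estimate).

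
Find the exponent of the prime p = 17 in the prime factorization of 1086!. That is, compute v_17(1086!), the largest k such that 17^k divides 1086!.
v_17(1086!) = 66

Legendre's formula: v_p(n!) = Σ_{k ≥ 1} ⌊n / p^k⌋. For p = 17, n = 1086, the terms are:
  ⌊1086/17^1⌋ = ⌊1086/17⌋ = 63
  ⌊1086/17^2⌋ = ⌊1086/289⌋ = 3
(the next term ⌊1086/17^3⌋ = 0, terminating the sum). Summing: v_17(1086!) = 63 + 3 = 66.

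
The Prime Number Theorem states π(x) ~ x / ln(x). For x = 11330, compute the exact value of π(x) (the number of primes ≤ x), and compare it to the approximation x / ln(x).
π(11330) = 1370;  x/ln(x) ≈ 1213.68;  relative error ≈ 11.41%.

Directly count primes up to 11330: π(11330) = 1370. The PNT approximation gives 11330/ln(11330) ≈ 11330/9.33521 ≈ 1213.68. Relative error (π(x) − x/ln(x)) / π(x) ≈ 11.41%; the approximation is known to undercount slightly (Li(x) is a better estimate).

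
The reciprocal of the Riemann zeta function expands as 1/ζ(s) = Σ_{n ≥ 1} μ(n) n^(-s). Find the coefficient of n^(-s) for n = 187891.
μ(187891) = 1

Factor n = 187891 = 11 · 19 · 29 · 31. μ(n) = 0 if any exponent ≥ 2 (not squarefree); otherwise μ(n) = (−1)^{ω(n)} where ω(n) is the number of distinct prime factors. Applying: μ(187891) = 1.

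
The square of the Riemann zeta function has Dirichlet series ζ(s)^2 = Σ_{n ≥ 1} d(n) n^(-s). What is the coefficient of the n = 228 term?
d(228) = 12

ζ(s)^2 = (Σ 1/m^s)(Σ 1/k^s). The coefficient of 1/n^s in the product is the number of ordered pairs (m, k) with mk = n, which equals d(n). For n = 228, divisors are [1, 2, 3, 4, 6, 12, 19, 38, 57, 76, 114, 228], so d(228) = 12.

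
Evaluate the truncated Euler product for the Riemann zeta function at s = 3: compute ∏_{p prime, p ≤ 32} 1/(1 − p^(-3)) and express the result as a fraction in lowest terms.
∏ = 209363023479599225665/174187638420315512832

The primes p ≤ 32 are [2, 3, 5, 7, 11, 13, 17, 19, 23, 29, 31]. For each prime, (1 − 1/p^3)^(-1) = p^3 / (p^3 − 1). The product is (1 − 1/2^3)^(-1), (1 − 1/3^3)^(-1), (1 − 1/5^3)^(-1), (1 − 1/7^3)^(-1), (1 − 1/11^3)^(-1), (1 − 1/13^3)^(-1), (1 − 1/17^3)^(-1), (1 − 1/19^3)^(-1), (1 − 1/23^3)^(-1), (1 − 1/29^3)^(-1), (1 − 1/31^3)^(-1) = ∏ p^3 / (p^3 − 1) = 209363023479599225665/174187638420315512832.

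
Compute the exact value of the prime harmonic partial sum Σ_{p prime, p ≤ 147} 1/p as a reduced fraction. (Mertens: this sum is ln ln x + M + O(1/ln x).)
Σ 1/p = 18825509850919239131453102166593625244431364344421618363/10014646650599190067509233131649940057366334653200433090

π(147) = 34, so the primes ≤ 147 are [2, 3, 5, 7, 11, 13, 17, 19, 23, 29, 31, 37, 41, 43, 47, 53, 59, 61, 67, 71, 73, 79, 83, 89, 97, 101, 103, 107, 109, 113, 127, 131, 137, 139]. Summing 1/p over these primes: 18825509850919239131453102166593625244431364344421618363/10014646650599190067509233131649940057366334653200433090 ≈ 1.8798. Mertens estimate ln ln(147) + 0.2615 ≈ 1.8690.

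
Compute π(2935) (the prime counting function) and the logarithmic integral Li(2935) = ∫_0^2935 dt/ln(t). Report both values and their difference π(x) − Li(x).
π(2935) = 423;  Li(2935) ≈ 434.63;  π(x) − Li(x) ≈ -11.63.

Direct count of primes ≤ 2935 gives π(2935) = 423. Numerical evaluation of the logarithmic integral gives Li(2935) ≈ 434.63. The difference π(x) − Li(x) ≈ -11.63 is typically negative for small/moderate x (Li(x) overestimates), though Littlewood's theorem shows this sign changes infinitely often.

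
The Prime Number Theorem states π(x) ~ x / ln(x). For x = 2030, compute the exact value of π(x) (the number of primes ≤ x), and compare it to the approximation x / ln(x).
π(2030) = 308;  x/ln(x) ≈ 266.55;  relative error ≈ 13.46%.

Directly count primes up to 2030: π(2030) = 308. The PNT approximation gives 2030/ln(2030) ≈ 2030/7.61579 ≈ 266.55. Relative error (π(x) − x/ln(x)) / π(x) ≈ 13.46%; the approximation is known to undercount slightly (Li(x) is a better estimate).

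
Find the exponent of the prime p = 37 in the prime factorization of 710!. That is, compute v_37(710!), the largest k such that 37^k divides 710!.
v_37(710!) = 19

Legendre's formula: v_p(n!) = Σ_{k ≥ 1} ⌊n / p^k⌋. For p = 37, n = 710, the terms are:
  ⌊710/37^1⌋ = ⌊710/37⌋ = 19
(the next term ⌊710/37^2⌋ = 0, terminating the sum). Summing: v_37(710!) = 19 = 19.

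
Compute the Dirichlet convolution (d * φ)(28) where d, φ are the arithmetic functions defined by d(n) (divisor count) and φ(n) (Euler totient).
(d * φ)(28) = 56

Divisors of 28: [1, 2, 4, 7, 14, 28]. For each d | 28:
  d = 1: d(1) · φ(28/1) = 1 · 12 = 12
  d = 2: d(2) · φ(28/2) = 2 · 6 = 12
  d = 4: d(4) · φ(28/4) = 3 · 6 = 18
  d = 7: d(7) · φ(28/7) = 2 · 2 = 4
  d = 14: d(14) · φ(28/14) = 4 · 1 = 4
  d = 28: d(28) · φ(28/28) = 6 · 1 = 6
Summing: (d * φ)(28) = 12 + 12 + 18 + 4 + 4 + 6 = 56.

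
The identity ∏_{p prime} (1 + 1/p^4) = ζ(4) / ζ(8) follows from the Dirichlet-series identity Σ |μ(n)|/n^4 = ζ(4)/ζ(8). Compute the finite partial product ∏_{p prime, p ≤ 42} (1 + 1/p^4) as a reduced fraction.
∏ = 48720475991638584141351346569294960399869967650480384/45198307255822366572981630424624077541402100668355625

The primes p ≤ 42 are [2, 3, 5, 7, 11, 13, 17, 19, 23, 29, 31, 37, 41]. For each, (1 + 1/p^4) = (p^4 + 1)/p^4. Multiplying these fractions over p ∈ [2, 3, 5, 7, 11, 13, 17, 19, 23, 29, 31, 37, 41] gives 48720475991638584141351346569294960399869967650480384/45198307255822366572981630424624077541402100668355625. (In the limit P → ∞ this tends to ζ(4)/ζ(8).)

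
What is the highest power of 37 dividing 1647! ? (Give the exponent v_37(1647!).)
v_37(1647!) = 45

Legendre's formula: v_p(n!) = Σ_{k ≥ 1} ⌊n / p^k⌋. For p = 37, n = 1647, the terms are:
  ⌊1647/37^1⌋ = ⌊1647/37⌋ = 44
  ⌊1647/37^2⌋ = ⌊1647/1369⌋ = 1
(the next term ⌊1647/37^3⌋ = 0, terminating the sum). Summing: v_37(1647!) = 44 + 1 = 45.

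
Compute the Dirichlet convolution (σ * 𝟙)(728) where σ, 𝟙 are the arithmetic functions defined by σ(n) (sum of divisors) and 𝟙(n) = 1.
(σ * 𝟙)(728) = 3510

Divisors of 728: [1, 2, 4, 7, 8, 13, 14, 26, 28, 52, 56, 91, 104, 182, 364, 728]. For each d | 728:
  d = 1: σ(1) · 𝟙(728/1) = 1 · 1 = 1
  d = 2: σ(2) · 𝟙(728/2) = 3 · 1 = 3
  d = 4: σ(4) · 𝟙(728/4) = 7 · 1 = 7
  d = 7: σ(7) · 𝟙(728/7) = 8 · 1 = 8
  d = 8: σ(8) · 𝟙(728/8) = 15 · 1 = 15
  d = 13: σ(13) · 𝟙(728/13) = 14 · 1 = 14
  d = 14: σ(14) · 𝟙(728/14) = 24 · 1 = 24
  d = 26: σ(26) · 𝟙(728/26) = 42 · 1 = 42
  d = 28: σ(28) · 𝟙(728/28) = 56 · 1 = 56
  d = 52: σ(52) · 𝟙(728/52) = 98 · 1 = 98
  d = 56: σ(56) · 𝟙(728/56) = 120 · 1 = 120
  d = 91: σ(91) · 𝟙(728/91) = 112 · 1 = 112
  d = 104: σ(104) · 𝟙(728/104) = 210 · 1 = 210
  d = 182: σ(182) · 𝟙(728/182) = 336 · 1 = 336
  d = 364: σ(364) · 𝟙(728/364) = 784 · 1 = 784
  d = 728: σ(728) · 𝟙(728/728) = 1680 · 1 = 1680
Summing: (σ * 𝟙)(728) = 1 + 3 + 7 + 8 + 15 + 14 + 24 + 42 + 56 + 98 + 120 + 112 + 210 + 336 + 784 + 1680 = 3510.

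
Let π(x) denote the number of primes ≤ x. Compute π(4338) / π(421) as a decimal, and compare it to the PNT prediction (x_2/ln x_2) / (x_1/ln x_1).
π(4338)/π(421) = 592/82 ≈ 7.2195;  PNT prediction ≈ 7.4343.

π(421) = 82 and π(4338) = 592, so π(4338)/π(421) ≈ 7.2195. The PNT-predicted ratio is (4338/ln(4338)) / (421/ln(421)) ≈ 7.4343. The two agree to within a few percent, as expected.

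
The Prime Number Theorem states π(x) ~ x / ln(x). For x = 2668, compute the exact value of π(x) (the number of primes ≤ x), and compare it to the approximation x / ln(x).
π(2668) = 386;  x/ln(x) ≈ 338.19;  relative error ≈ 12.39%.

Directly count primes up to 2668: π(2668) = 386. The PNT approximation gives 2668/ln(2668) ≈ 2668/7.88908 ≈ 338.19. Relative error (π(x) − x/ln(x)) / π(x) ≈ 12.39%; the approximation is known to undercount slightly (Li(x) is a better estimate).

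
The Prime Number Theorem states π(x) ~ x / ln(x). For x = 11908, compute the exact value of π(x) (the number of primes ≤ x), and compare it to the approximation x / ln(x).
π(11908) = 1426;  x/ln(x) ≈ 1268.84;  relative error ≈ 11.02%.

Directly count primes up to 11908: π(11908) = 1426. The PNT approximation gives 11908/ln(11908) ≈ 11908/9.38497 ≈ 1268.84. Relative error (π(x) − x/ln(x)) / π(x) ≈ 11.02%; the approximation is known to undercount slightly (Li(x) is a better estimate).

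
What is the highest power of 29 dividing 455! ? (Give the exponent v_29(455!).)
v_29(455!) = 15

Legendre's formula: v_p(n!) = Σ_{k ≥ 1} ⌊n / p^k⌋. For p = 29, n = 455, the terms are:
  ⌊455/29^1⌋ = ⌊455/29⌋ = 15
(the next term ⌊455/29^2⌋ = 0, terminating the sum). Summing: v_29(455!) = 15 = 15.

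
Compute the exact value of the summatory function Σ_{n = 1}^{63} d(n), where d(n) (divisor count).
Σ_{n ≤ 63} d(n) = 273

Compute d(n) for each 1 ≤ n ≤ 63: d(1) = 1, d(2) = 2, d(3) = 2, d(4) = 3, d(5) = 2, d(6) = 4, d(7) = 2, d(8) = 4, d(9) = 3, d(10) = 4, d(11) = 2, d(12) = 6, d(13) = 2, d(14) = 4, d(15) = 4, d(16) = 5, d(17) = 2, d(18) = 6, d(19) = 2, d(20) = 6, d(21) = 4, d(22) = 4, d(23) = 2, d(24) = 8, d(25) = 3, d(26) = 4, d(27) = 4, d(28) = 6, d(29) = 2, d(30) = 8, d(31) = 2, d(32) = 6, d(33) = 4, d(34) = 4, d(35) = 4, d(36) = 9, d(37) = 2, d(38) = 4, d(39) = 4, d(40) = 8, d(41) = 2, d(42) = 8, d(43) = 2, d(44) = 6, d(45) = 6, d(46) = 4, d(47) = 2, d(48) = 10, d(49) = 3, d(50) = 6, d(51) = 4, d(52) = 6, d(53) = 2, d(54) = 8, d(55) = 4, d(56) = 8, d(57) = 4, d(58) = 4, d(59) = 2, d(60) = 12, d(61) = 2, d(62) = 4, d(63) = 6. Summing all 63 values: 273. (Dirichlet's divisor formula: Σ_{n ≤ x} d(n) = x ln(x) + (2γ − 1) x + O(√x). For x = 63, the asymptotic estimate is ≈ 270.75.)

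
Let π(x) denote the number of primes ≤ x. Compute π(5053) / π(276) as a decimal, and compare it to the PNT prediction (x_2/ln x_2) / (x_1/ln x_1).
π(5053)/π(276) = 676/58 ≈ 11.6552;  PNT prediction ≈ 12.0663.

π(276) = 58 and π(5053) = 676, so π(5053)/π(276) ≈ 11.6552. The PNT-predicted ratio is (5053/ln(5053)) / (276/ln(276)) ≈ 12.0663. The two agree to within a few percent, as expected.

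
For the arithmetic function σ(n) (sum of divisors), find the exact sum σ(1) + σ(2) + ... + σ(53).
Σ_{n ≤ 53} σ(n) = 2304

Compute σ(n) for each 1 ≤ n ≤ 53: σ(1) = 1, σ(2) = 3, σ(3) = 4, σ(4) = 7, σ(5) = 6, σ(6) = 12, σ(7) = 8, σ(8) = 15, σ(9) = 13, σ(10) = 18, σ(11) = 12, σ(12) = 28, σ(13) = 14, σ(14) = 24, σ(15) = 24, σ(16) = 31, σ(17) = 18, σ(18) = 39, σ(19) = 20, σ(20) = 42, σ(21) = 32, σ(22) = 36, σ(23) = 24, σ(24) = 60, σ(25) = 31, σ(26) = 42, σ(27) = 40, σ(28) = 56, σ(29) = 30, σ(30) = 72, σ(31) = 32, σ(32) = 63, σ(33) = 48, σ(34) = 54, σ(35) = 48, σ(36) = 91, σ(37) = 38, σ(38) = 60, σ(39) = 56, σ(40) = 90, σ(41) = 42, σ(42) = 96, σ(43) = 44, σ(44) = 84, σ(45) = 78, σ(46) = 72, σ(47) = 48, σ(48) = 124, σ(49) = 57, σ(50) = 93, σ(51) = 72, σ(52) = 98, σ(53) = 54. Summing all 53 values: 2304. (Average order: Σ_{n ≤ x} σ(n) ~ (π²/12) x². For x = 53, (π²/12)·53² ≈ 2310.31.)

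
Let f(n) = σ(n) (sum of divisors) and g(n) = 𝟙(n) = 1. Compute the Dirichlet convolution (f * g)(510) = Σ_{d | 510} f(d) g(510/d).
(σ * 𝟙)(510) = 2660

Divisors of 510: [1, 2, 3, 5, 6, 10, 15, 17, 30, 34, 51, 85, 102, 170, 255, 510]. For each d | 510:
  d = 1: σ(1) · 𝟙(510/1) = 1 · 1 = 1
  d = 2: σ(2) · 𝟙(510/2) = 3 · 1 = 3
  d = 3: σ(3) · 𝟙(510/3) = 4 · 1 = 4
  d = 5: σ(5) · 𝟙(510/5) = 6 · 1 = 6
  d = 6: σ(6) · 𝟙(510/6) = 12 · 1 = 12
  d = 10: σ(10) · 𝟙(510/10) = 18 · 1 = 18
  d = 15: σ(15) · 𝟙(510/15) = 24 · 1 = 24
  d = 17: σ(17) · 𝟙(510/17) = 18 · 1 = 18
  d = 30: σ(30) · 𝟙(510/30) = 72 · 1 = 72
  d = 34: σ(34) · 𝟙(510/34) = 54 · 1 = 54
  d = 51: σ(51) · 𝟙(510/51) = 72 · 1 = 72
  d = 85: σ(85) · 𝟙(510/85) = 108 · 1 = 108
  d = 102: σ(102) · 𝟙(510/102) = 216 · 1 = 216
  d = 170: σ(170) · 𝟙(510/170) = 324 · 1 = 324
  d = 255: σ(255) · 𝟙(510/255) = 432 · 1 = 432
  d = 510: σ(510) · 𝟙(510/510) = 1296 · 1 = 1296
Summing: (σ * 𝟙)(510) = 1 + 3 + 4 + 6 + 12 + 18 + 24 + 18 + 72 + 54 + 72 + 108 + 216 + 324 + 432 + 1296 = 2660.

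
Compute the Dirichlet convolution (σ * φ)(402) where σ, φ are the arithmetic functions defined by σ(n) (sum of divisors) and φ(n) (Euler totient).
(σ * φ)(402) = 3216

Divisors of 402: [1, 2, 3, 6, 67, 134, 201, 402]. For each d | 402:
  d = 1: σ(1) · φ(402/1) = 1 · 132 = 132
  d = 2: σ(2) · φ(402/2) = 3 · 132 = 396
  d = 3: σ(3) · φ(402/3) = 4 · 66 = 264
  d = 6: σ(6) · φ(402/6) = 12 · 66 = 792
  d = 67: σ(67) · φ(402/67) = 68 · 2 = 136
  d = 134: σ(134) · φ(402/134) = 204 · 2 = 408
  d = 201: σ(201) · φ(402/201) = 272 · 1 = 272
  d = 402: σ(402) · φ(402/402) = 816 · 1 = 816
Summing: (σ * φ)(402) = 132 + 396 + 264 + 792 + 136 + 408 + 272 + 816 = 3216.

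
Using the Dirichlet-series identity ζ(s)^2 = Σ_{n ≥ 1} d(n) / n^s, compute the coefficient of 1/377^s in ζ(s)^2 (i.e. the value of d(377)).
d(377) = 4

ζ(s)^2 = (Σ 1/m^s)(Σ 1/k^s). The coefficient of 1/n^s in the product is the number of ordered pairs (m, k) with mk = n, which equals d(n). For n = 377, divisors are [1, 13, 29, 377], so d(377) = 4.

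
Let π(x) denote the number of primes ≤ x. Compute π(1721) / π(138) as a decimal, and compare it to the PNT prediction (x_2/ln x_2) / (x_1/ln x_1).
π(1721)/π(138) = 268/33 ≈ 8.1212;  PNT prediction ≈ 8.2473.

π(138) = 33 and π(1721) = 268, so π(1721)/π(138) ≈ 8.1212. The PNT-predicted ratio is (1721/ln(1721)) / (138/ln(138)) ≈ 8.2473. The two agree to within a few percent, as expected.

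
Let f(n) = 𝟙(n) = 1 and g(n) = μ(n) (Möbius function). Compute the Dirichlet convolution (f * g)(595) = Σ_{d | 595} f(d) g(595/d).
(𝟙 * μ)(595) = 0

Divisors of 595: [1, 5, 7, 17, 35, 85, 119, 595]. For each d | 595:
  d = 1: 𝟙(1) · μ(595/1) = 1 · -1 = -1
  d = 5: 𝟙(5) · μ(595/5) = 1 · 1 = 1
  d = 7: 𝟙(7) · μ(595/7) = 1 · 1 = 1
  d = 17: 𝟙(17) · μ(595/17) = 1 · 1 = 1
  d = 35: 𝟙(35) · μ(595/35) = 1 · -1 = -1
  d = 85: 𝟙(85) · μ(595/85) = 1 · -1 = -1
  d = 119: 𝟙(119) · μ(595/119) = 1 · -1 = -1
  d = 595: 𝟙(595) · μ(595/595) = 1 · 1 = 1
Summing: (𝟙 * μ)(595) = -1 + 1 + 1 + 1 + -1 + -1 + -1 + 1 = 0.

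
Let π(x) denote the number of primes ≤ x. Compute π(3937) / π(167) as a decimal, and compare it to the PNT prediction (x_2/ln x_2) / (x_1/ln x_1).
π(3937)/π(167) = 546/39 ≈ 14.0000;  PNT prediction ≈ 14.5752.

π(167) = 39 and π(3937) = 546, so π(3937)/π(167) ≈ 14.0000. The PNT-predicted ratio is (3937/ln(3937)) / (167/ln(167)) ≈ 14.5752. The two agree to within a few percent, as expected.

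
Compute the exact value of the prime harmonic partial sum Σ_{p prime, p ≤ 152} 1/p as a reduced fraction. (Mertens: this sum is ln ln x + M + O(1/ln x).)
Σ 1/p = 426559540131011718238816115585684956391671166781102121476137/225319534991831177328890236228992001350685163362356544091910

π(152) = 36, so the primes ≤ 152 are [2, 3, 5, 7, 11, 13, 17, 19, 23, 29, 31, 37, 41, 43, 47, 53, 59, 61, 67, 71, 73, 79, 83, 89, 97, 101, 103, 107, 109, 113, 127, 131, 137, 139, 149, 151]. Summing 1/p over these primes: 426559540131011718238816115585684956391671166781102121476137/225319534991831177328890236228992001350685163362356544091910 ≈ 1.8931. Mertens estimate ln ln(152) + 0.2615 ≈ 1.8757.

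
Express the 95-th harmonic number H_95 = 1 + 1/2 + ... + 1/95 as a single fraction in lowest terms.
H_95 = 3691835092344109255246562280652279367381/718766754945489455304472257065075294400

Direct summation: H_95 = 1 + 1/2 + ... + 1/95. The least common denominator is lcm(1, ..., 95) = 718766754945489455304472257065075294400; over this denominator the numerator is 718766754945489455304472257065075294400 + 359383377472744727652236128532537647200 + 239588918315163151768157419021691764800 + 179691688736372363826118064266268823600 + 143753350989097891060894451413015058880 + 119794459157581575884078709510845882400 + 102680964992212779329210322437867899200 + 89845844368186181913059032133134411800 + 79862972771721050589385806340563921600 + 71876675494548945530447225706507529440 + 65342432267771768664042932460461390400 + 59897229578790787942039354755422941200 + 55289750380422265792651712081928868800 + 51340482496106389664605161218933949600 + 47917783663032630353631483804338352960 + 44922922184093090956529516066567205900 + 42280397349734673841439544533239723200 + 39931486385860525294692903170281960800 + 37829829207657339752866960898161857600 + 35938337747274472765223612853253764720 + 34226988330737593109736774145955966400 + 32671216133885884332021466230230695200 + 31250728475890845882803141611525012800 + 29948614789395393971019677377711470600 + 28750670197819578212178890282603011776 + 27644875190211132896325856040964434400 + 26620990923907016863128602113521307200 + 25670241248053194832302580609466974800 + 24785060515361705355326629553968113600 + 23958891831516315176815741902169176480 + 23186024353080305009821685711776622400 + 22461461092046545478264758033283602950 + 21780810755923922888014310820153796800 + 21140198674867336920719772266619861600 + 20536192998442555865842064487573579840 + 19965743192930262647346451585140980400 + 19426128512040255548769520461218251200 + 18914914603828669876433480449080928800 + 18429916793474088597550570693976289600 + 17969168873637236382611806426626882360 + 17530896462085108665962737977196958400 + 17113494165368796554868387072977983200 + 16715505928964871053592378071280820800 + 16335608066942942166010733115115347600 + 15972594554344210117877161268112784320 + 15625364237945422941401570805762506400 + 15292909679691265006478133129044155200 + 14974307394697696985509838688855735300 + 14668709284601825618458617491123985600 + 14375335098909789106089445141301505888 + 14093465783244891280479848177746574400 + 13822437595105566448162928020482217200 + 13561636885763951986876835038963684800 + 13310495461953508431564301056760653600 + 13068486453554353732808586492092278080 + 12835120624026597416151290304733487400 + 12609943069219113250955653632720619200 + 12392530257680852677663314776984056800 + 12182487371957448394991055204492801600 + 11979445915758157588407870951084588240 + 11783061556483433693515938640411070400 + 11593012176540152504910842855888311200 + 11408996110245864369912258048651988800 + 11230730546023272739132379016641801475 + 11057950076084453158530342416385773760 + 10890405377961961444007155410076898400 + 10727862014111782914992123239777243200 + 10570099337433668460359886133309930800 + 10416909491963615294267713870508337600 + 10268096499221277932921032243786789920 + 10123475421767457116964397986832046400 + 9982871596465131323673225792570490200 + 9846119930760129524718798041987332800 + 9713064256020127774384760230609125600 + 9583556732606526070726296760867670592 + 9457457301914334938216740224540464400 + 9334633181110252666291847494351627200 + 9214958396737044298775285346988144800 + 9098313353740372851955345026140193600 + 8984584436818618191305903213313441180 + 8873663641302338954376200704507102400 + 8765448231042554332981368988598479200 + 8659840421029993437403280205603316800 + 8556747082684398277434193536488991600 + 8456079469946934768287908906647944640 + 8357752964482435526796189035640410400 + 8261686838453901785108876517989371200 + 8167804033471471083005366557557673800 + 8076030954443701744994070304101969600 + 7986297277172105058938580634056392160 + 7898535768631752256093101725989838400 + 7812682118972711470700785402881253200 + 7728674784360101669940561903925540800 + 7646454839845632503239066564522077600 + 7565965841531467950573392179632371520 = 3691835092344109255246562280652279367381, so H_95 = 3691835092344109255246562280652279367381/718766754945489455304472257065075294400 (already in lowest terms) ≈ 5.13635. (The PNT-adjacent estimate ln(95) + γ ≈ 5.13109 matches within O(1/n).)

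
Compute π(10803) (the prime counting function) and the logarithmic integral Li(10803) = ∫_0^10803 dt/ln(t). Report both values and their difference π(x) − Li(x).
π(10803) = 1315;  Li(10803) ≈ 1332.95;  π(x) − Li(x) ≈ -17.95.

Direct count of primes ≤ 10803 gives π(10803) = 1315. Numerical evaluation of the logarithmic integral gives Li(10803) ≈ 1332.95. The difference π(x) − Li(x) ≈ -17.95 is typically negative for small/moderate x (Li(x) overestimates), though Littlewood's theorem shows this sign changes infinitely often.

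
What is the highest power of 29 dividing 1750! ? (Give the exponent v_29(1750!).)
v_29(1750!) = 62

Legendre's formula: v_p(n!) = Σ_{k ≥ 1} ⌊n / p^k⌋. For p = 29, n = 1750, the terms are:
  ⌊1750/29^1⌋ = ⌊1750/29⌋ = 60
  ⌊1750/29^2⌋ = ⌊1750/841⌋ = 2
(the next term ⌊1750/29^3⌋ = 0, terminating the sum). Summing: v_29(1750!) = 60 + 2 = 62.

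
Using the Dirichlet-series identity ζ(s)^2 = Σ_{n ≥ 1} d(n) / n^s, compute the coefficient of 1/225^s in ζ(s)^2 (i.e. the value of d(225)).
d(225) = 9

ζ(s)^2 = (Σ 1/m^s)(Σ 1/k^s). The coefficient of 1/n^s in the product is the number of ordered pairs (m, k) with mk = n, which equals d(n). For n = 225, divisors are [1, 3, 5, 9, 15, 25, 45, 75, 225], so d(225) = 9.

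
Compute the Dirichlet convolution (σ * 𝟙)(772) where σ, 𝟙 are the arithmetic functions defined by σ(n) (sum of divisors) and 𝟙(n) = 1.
(σ * 𝟙)(772) = 2145

Divisors of 772: [1, 2, 4, 193, 386, 772]. For each d | 772:
  d = 1: σ(1) · 𝟙(772/1) = 1 · 1 = 1
  d = 2: σ(2) · 𝟙(772/2) = 3 · 1 = 3
  d = 4: σ(4) · 𝟙(772/4) = 7 · 1 = 7
  d = 193: σ(193) · 𝟙(772/193) = 194 · 1 = 194
  d = 386: σ(386) · 𝟙(772/386) = 582 · 1 = 582
  d = 772: σ(772) · 𝟙(772/772) = 1358 · 1 = 1358
Summing: (σ * 𝟙)(772) = 1 + 3 + 7 + 194 + 582 + 1358 = 2145.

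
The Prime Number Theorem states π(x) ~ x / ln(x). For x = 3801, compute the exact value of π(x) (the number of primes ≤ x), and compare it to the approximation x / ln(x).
π(3801) = 528;  x/ln(x) ≈ 461.12;  relative error ≈ 12.67%.

Directly count primes up to 3801: π(3801) = 528. The PNT approximation gives 3801/ln(3801) ≈ 3801/8.24302 ≈ 461.12. Relative error (π(x) − x/ln(x)) / π(x) ≈ 12.67%; the approximation is known to undercount slightly (Li(x) is a better estimate).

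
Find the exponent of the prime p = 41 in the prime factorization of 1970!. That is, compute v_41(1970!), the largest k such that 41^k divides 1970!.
v_41(1970!) = 49

Legendre's formula: v_p(n!) = Σ_{k ≥ 1} ⌊n / p^k⌋. For p = 41, n = 1970, the terms are:
  ⌊1970/41^1⌋ = ⌊1970/41⌋ = 48
  ⌊1970/41^2⌋ = ⌊1970/1681⌋ = 1
(the next term ⌊1970/41^3⌋ = 0, terminating the sum). Summing: v_41(1970!) = 48 + 1 = 49.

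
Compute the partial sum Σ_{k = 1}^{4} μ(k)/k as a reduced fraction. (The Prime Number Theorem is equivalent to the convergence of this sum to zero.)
Σ μ(k)/k = 1/6

Values of μ(k) for 1 ≤ k ≤ 4: μ(1) = 1, μ(2) = -1, μ(3) = -1, with μ = 0 on non-squarefree integers. Summing μ(k)/k for k where μ(k) ≠ 0 gives 1/6 ≈ 0.1667. (PNT ⟺ this sum → 0 as n → ∞.)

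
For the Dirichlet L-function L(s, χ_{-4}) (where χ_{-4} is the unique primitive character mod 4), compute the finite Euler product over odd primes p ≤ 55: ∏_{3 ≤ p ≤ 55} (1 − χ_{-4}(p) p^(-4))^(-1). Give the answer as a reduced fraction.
∏ = 257364431333305770108011762895409938991497014556861335561/260241495905762991772533773778373936417391479107040051200

The odd primes p ≤ 55 are [3, 5, 7, 11, 13, 17, 19, 23, 29, 31, 37, 41, 43, 47, 53]. For each, χ(p) = 1 if p ≡ 1 mod 4, χ(p) = −1 if p ≡ 3 mod 4. Taking (1 − χ(p)/p^4)^(-1) = p^4/(p^4 − χ(p)): (1 − (-1)/3^4)^(-1) · (1 − (1)/5^4)^(-1) · (1 − (-1)/7^4)^(-1) · (1 − (-1)/11^4)^(-1) · (1 − (1)/13^4)^(-1) · (1 − (1)/17^4)^(-1) · (1 − (-1)/19^4)^(-1) · (1 − (-1)/23^4)^(-1) · (1 − (1)/29^4)^(-1) · (1 − (-1)/31^4)^(-1) · (1 − (1)/37^4)^(-1) · (1 − (1)/41^4)^(-1) · (1 − (-1)/43^4)^(-1) · (1 − (-1)/47^4)^(-1) · (1 − (1)/53^4)^(-1) = 257364431333305770108011762895409938991497014556861335561/260241495905762991772533773778373936417391479107040051200.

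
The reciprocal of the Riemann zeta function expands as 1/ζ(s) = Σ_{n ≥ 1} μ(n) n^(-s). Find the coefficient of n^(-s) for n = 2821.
μ(2821) = -1

Factor n = 2821 = 7 · 13 · 31. μ(n) = 0 if any exponent ≥ 2 (not squarefree); otherwise μ(n) = (−1)^{ω(n)} where ω(n) is the number of distinct prime factors. Applying: μ(2821) = -1.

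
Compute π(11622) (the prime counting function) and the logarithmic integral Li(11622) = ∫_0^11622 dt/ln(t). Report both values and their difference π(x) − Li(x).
π(11622) = 1398;  Li(11622) ≈ 1420.79;  π(x) − Li(x) ≈ -22.79.

Direct count of primes ≤ 11622 gives π(11622) = 1398. Numerical evaluation of the logarithmic integral gives Li(11622) ≈ 1420.79. The difference π(x) − Li(x) ≈ -22.79 is typically negative for small/moderate x (Li(x) overestimates), though Littlewood's theorem shows this sign changes infinitely often.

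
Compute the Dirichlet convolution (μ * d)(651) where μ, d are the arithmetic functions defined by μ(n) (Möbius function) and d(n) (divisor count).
(μ * d)(651) = 1

Divisors of 651: [1, 3, 7, 21, 31, 93, 217, 651]. For each d | 651:
  d = 1: μ(1) · d(651/1) = 1 · 8 = 8
  d = 3: μ(3) · d(651/3) = -1 · 4 = -4
  d = 7: μ(7) · d(651/7) = -1 · 4 = -4
  d = 21: μ(21) · d(651/21) = 1 · 2 = 2
  d = 31: μ(31) · d(651/31) = -1 · 4 = -4
  d = 93: μ(93) · d(651/93) = 1 · 2 = 2
  d = 217: μ(217) · d(651/217) = 1 · 2 = 2
  d = 651: μ(651) · d(651/651) = -1 · 1 = -1
Summing: (μ * d)(651) = 8 + -4 + -4 + 2 + -4 + 2 + 2 + -1 = 1.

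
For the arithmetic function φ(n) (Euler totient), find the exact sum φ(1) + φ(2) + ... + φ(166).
Σ_{n ≤ 166} φ(n) = 8396

Compute φ(n) for each 1 ≤ n ≤ 166: φ(1) = 1, φ(2) = 1, φ(3) = 2, φ(4) = 2, φ(5) = 4, φ(6) = 2, φ(7) = 6, φ(8) = 4, φ(9) = 6, φ(10) = 4, φ(11) = 10, φ(12) = 4, φ(13) = 12, φ(14) = 6, φ(15) = 8, φ(16) = 8, φ(17) = 16, φ(18) = 6, φ(19) = 18, φ(20) = 8, φ(21) = 12, φ(22) = 10, φ(23) = 22, φ(24) = 8, φ(25) = 20, φ(26) = 12, φ(27) = 18, φ(28) = 12, φ(29) = 28, φ(30) = 8, φ(31) = 30, φ(32) = 16, φ(33) = 20, φ(34) = 16, φ(35) = 24, φ(36) = 12, φ(37) = 36, φ(38) = 18, φ(39) = 24, φ(40) = 16, φ(41) = 40, φ(42) = 12, φ(43) = 42, φ(44) = 20, φ(45) = 24, φ(46) = 22, φ(47) = 46, φ(48) = 16, φ(49) = 42, φ(50) = 20, φ(51) = 32, φ(52) = 24, φ(53) = 52, φ(54) = 18, φ(55) = 40, φ(56) = 24, φ(57) = 36, φ(58) = 28, φ(59) = 58, φ(60) = 16, φ(61) = 60, φ(62) = 30, φ(63) = 36, φ(64) = 32, φ(65) = 48, φ(66) = 20, φ(67) = 66, φ(68) = 32, φ(69) = 44, φ(70) = 24, φ(71) = 70, φ(72) = 24, φ(73) = 72, φ(74) = 36, φ(75) = 40, φ(76) = 36, φ(77) = 60, φ(78) = 24, φ(79) = 78, φ(80) = 32, φ(81) = 54, φ(82) = 40, φ(83) = 82, φ(84) = 24, φ(85) = 64, φ(86) = 42, φ(87) = 56, φ(88) = 40, φ(89) = 88, φ(90) = 24, φ(91) = 72, φ(92) = 44, φ(93) = 60, φ(94) = 46, φ(95) = 72, φ(96) = 32, φ(97) = 96, φ(98) = 42, φ(99) = 60, φ(100) = 40, φ(101) = 100, φ(102) = 32, φ(103) = 102, φ(104) = 48, φ(105) = 48, φ(106) = 52, φ(107) = 106, φ(108) = 36, φ(109) = 108, φ(110) = 40, φ(111) = 72, φ(112) = 48, φ(113) = 112, φ(114) = 36, φ(115) = 88, φ(116) = 56, φ(117) = 72, φ(118) = 58, φ(119) = 96, φ(120) = 32, φ(121) = 110, φ(122) = 60, φ(123) = 80, φ(124) = 60, φ(125) = 100, φ(126) = 36, φ(127) = 126, φ(128) = 64, φ(129) = 84, φ(130) = 48, φ(131) = 130, φ(132) = 40, φ(133) = 108, φ(134) = 66, φ(135) = 72, φ(136) = 64, φ(137) = 136, φ(138) = 44, φ(139) = 138, φ(140) = 48, φ(141) = 92, φ(142) = 70, φ(143) = 120, φ(144) = 48, φ(145) = 112, φ(146) = 72, φ(147) = 84, φ(148) = 72, φ(149) = 148, φ(150) = 40, φ(151) = 150, φ(152) = 72, φ(153) = 96, φ(154) = 60, φ(155) = 120, φ(156) = 48, φ(157) = 156, φ(158) = 78, φ(159) = 104, φ(160) = 64, φ(161) = 132, φ(162) = 54, φ(163) = 162, φ(164) = 80, φ(165) = 80, φ(166) = 82. Summing all 166 values: 8396. (Average order: Σ_{n ≤ x} φ(n) ~ (3/π²) x². For x = 166, (3/π²)·166² ≈ 8376.02.)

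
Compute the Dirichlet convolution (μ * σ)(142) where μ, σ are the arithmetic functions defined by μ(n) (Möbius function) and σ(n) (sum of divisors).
(μ * σ)(142) = 142

Divisors of 142: [1, 2, 71, 142]. For each d | 142:
  d = 1: μ(1) · σ(142/1) = 1 · 216 = 216
  d = 2: μ(2) · σ(142/2) = -1 · 72 = -72
  d = 71: μ(71) · σ(142/71) = -1 · 3 = -3
  d = 142: μ(142) · σ(142/142) = 1 · 1 = 1
Summing: (μ * σ)(142) = 216 + -72 + -3 + 1 = 142.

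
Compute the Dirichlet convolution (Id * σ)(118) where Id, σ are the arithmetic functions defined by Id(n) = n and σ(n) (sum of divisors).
(Id * σ)(118) = 595

Divisors of 118: [1, 2, 59, 118]. For each d | 118:
  d = 1: Id(1) · σ(118/1) = 1 · 180 = 180
  d = 2: Id(2) · σ(118/2) = 2 · 60 = 120
  d = 59: Id(59) · σ(118/59) = 59 · 3 = 177
  d = 118: Id(118) · σ(118/118) = 118 · 1 = 118
Summing: (Id * σ)(118) = 180 + 120 + 177 + 118 = 595.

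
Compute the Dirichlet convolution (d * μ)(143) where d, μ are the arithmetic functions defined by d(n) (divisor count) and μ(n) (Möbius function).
(d * μ)(143) = 1

Divisors of 143: [1, 11, 13, 143]. For each d | 143:
  d = 1: d(1) · μ(143/1) = 1 · 1 = 1
  d = 11: d(11) · μ(143/11) = 2 · -1 = -2
  d = 13: d(13) · μ(143/13) = 2 · -1 = -2
  d = 143: d(143) · μ(143/143) = 4 · 1 = 4
Summing: (d * μ)(143) = 1 + -2 + -2 + 4 = 1.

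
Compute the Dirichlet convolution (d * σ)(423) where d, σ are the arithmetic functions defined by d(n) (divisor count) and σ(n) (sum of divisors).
(d * σ)(423) = 1200

Divisors of 423: [1, 3, 9, 47, 141, 423]. For each d | 423:
  d = 1: d(1) · σ(423/1) = 1 · 624 = 624
  d = 3: d(3) · σ(423/3) = 2 · 192 = 384
  d = 9: d(9) · σ(423/9) = 3 · 48 = 144
  d = 47: d(47) · σ(423/47) = 2 · 13 = 26
  d = 141: d(141) · σ(423/141) = 4 · 4 = 16
  d = 423: d(423) · σ(423/423) = 6 · 1 = 6
Summing: (d * σ)(423) = 624 + 384 + 144 + 26 + 16 + 6 = 1200.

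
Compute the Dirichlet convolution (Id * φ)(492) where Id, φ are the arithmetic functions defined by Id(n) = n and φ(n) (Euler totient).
(Id * φ)(492) = 3240

Divisors of 492: [1, 2, 3, 4, 6, 12, 41, 82, 123, 164, 246, 492]. For each d | 492:
  d = 1: Id(1) · φ(492/1) = 1 · 160 = 160
  d = 2: Id(2) · φ(492/2) = 2 · 80 = 160
  d = 3: Id(3) · φ(492/3) = 3 · 80 = 240
  d = 4: Id(4) · φ(492/4) = 4 · 80 = 320
  d = 6: Id(6) · φ(492/6) = 6 · 40 = 240
  d = 12: Id(12) · φ(492/12) = 12 · 40 = 480
  d = 41: Id(41) · φ(492/41) = 41 · 4 = 164
  d = 82: Id(82) · φ(492/82) = 82 · 2 = 164
  d = 123: Id(123) · φ(492/123) = 123 · 2 = 246
  d = 164: Id(164) · φ(492/164) = 164 · 2 = 328
  d = 246: Id(246) · φ(492/246) = 246 · 1 = 246
  d = 492: Id(492) · φ(492/492) = 492 · 1 = 492
Summing: (Id * φ)(492) = 160 + 160 + 240 + 320 + 240 + 480 + 164 + 164 + 246 + 328 + 246 + 492 = 3240.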